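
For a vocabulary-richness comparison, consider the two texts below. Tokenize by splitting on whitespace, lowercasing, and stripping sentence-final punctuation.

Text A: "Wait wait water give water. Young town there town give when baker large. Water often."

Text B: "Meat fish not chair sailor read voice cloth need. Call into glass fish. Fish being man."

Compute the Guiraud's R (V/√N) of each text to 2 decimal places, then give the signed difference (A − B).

A: V=10, N=15, R=2.58
B: V=14, N=16, R=3.50
Difference = 2.58 − 3.50 = -0.92

-0.92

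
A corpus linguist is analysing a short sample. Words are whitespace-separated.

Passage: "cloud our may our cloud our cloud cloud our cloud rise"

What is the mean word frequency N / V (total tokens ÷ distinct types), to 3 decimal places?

2.750

N = 11 tokens, V = 4 types.
Mean frequency = N / V = 11 / 4 = 2.750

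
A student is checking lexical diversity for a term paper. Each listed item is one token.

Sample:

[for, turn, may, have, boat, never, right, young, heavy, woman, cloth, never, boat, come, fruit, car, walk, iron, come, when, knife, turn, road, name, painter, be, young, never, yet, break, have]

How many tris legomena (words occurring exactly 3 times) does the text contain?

1

Frequencies: never:3, turn:2, have:2, boat:2, young:2, come:2, for:1, may:1, right:1, heavy:1, woman:1, cloth:1, fruit:1, car:1, walk:1, iron:1, when:1, knife:1, road:1, name:1, … (4 more, each freq 1)
Words with frequency 3: never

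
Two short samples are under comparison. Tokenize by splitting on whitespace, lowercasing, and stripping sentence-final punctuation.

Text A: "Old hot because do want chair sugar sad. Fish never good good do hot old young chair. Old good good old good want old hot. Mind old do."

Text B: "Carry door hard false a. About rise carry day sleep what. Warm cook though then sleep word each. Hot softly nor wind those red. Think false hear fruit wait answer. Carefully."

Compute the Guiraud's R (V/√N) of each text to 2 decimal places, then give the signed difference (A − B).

-2.57

A: V=13, N=28, R=2.46
B: V=28, N=31, R=5.03
Difference = 2.46 − 5.03 = -2.57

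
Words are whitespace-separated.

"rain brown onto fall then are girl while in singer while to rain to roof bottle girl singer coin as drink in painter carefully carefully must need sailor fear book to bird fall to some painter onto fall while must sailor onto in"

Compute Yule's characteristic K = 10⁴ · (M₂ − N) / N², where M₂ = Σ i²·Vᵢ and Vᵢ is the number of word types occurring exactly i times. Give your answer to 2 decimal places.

Frequencies: to:4, onto:3, fall:3, while:3, in:3, rain:2, girl:2, singer:2, painter:2, carefully:2, must:2, sailor:2, brown:1, then:1, are:1, roof:1, bottle:1, coin:1, as:1, drink:1, … (5 more, each freq 1)
N = 43. Frequency spectrum: V_1=13, V_2=7, V_3=4, V_4=1
M₂ = 1²·13 + 2²·7 + 3²·4 + 4²·1 = 93
K = 10000 × (93 − 43) / 43² = 270.42

270.42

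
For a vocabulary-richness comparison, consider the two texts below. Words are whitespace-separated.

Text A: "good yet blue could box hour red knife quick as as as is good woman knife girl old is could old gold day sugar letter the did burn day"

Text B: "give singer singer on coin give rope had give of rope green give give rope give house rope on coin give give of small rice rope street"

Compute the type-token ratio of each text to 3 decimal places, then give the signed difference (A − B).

0.280

TTR(A) = 21/29 = 0.724
TTR(B) = 12/27 = 0.444
Difference = 0.724 − 0.444 = 0.280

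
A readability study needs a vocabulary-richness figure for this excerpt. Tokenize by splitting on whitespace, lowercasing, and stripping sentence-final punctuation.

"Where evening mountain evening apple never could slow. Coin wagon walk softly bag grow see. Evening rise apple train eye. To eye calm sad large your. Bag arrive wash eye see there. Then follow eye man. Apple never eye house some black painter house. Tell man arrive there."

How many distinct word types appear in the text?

33

Distinct types: {apple, arrive, bag, black, calm, coin, could, evening, eye, follow, grow, house, large, man, mountain, never, painter, rise, sad, see, slow, softly, some, tell, then, there, to, train, wagon, walk, wash, where, your}
V = 33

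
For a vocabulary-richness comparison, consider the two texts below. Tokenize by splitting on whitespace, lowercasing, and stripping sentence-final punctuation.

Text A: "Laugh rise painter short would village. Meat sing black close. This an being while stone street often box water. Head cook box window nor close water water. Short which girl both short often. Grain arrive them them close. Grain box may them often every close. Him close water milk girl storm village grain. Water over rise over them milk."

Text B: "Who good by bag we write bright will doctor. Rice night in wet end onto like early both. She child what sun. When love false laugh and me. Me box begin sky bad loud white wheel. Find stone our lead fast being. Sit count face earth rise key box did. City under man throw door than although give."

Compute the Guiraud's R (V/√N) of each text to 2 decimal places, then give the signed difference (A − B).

A: V=35, N=59, R=4.56
B: V=56, N=58, R=7.35
Difference = 4.56 − 7.35 = -2.79

-2.79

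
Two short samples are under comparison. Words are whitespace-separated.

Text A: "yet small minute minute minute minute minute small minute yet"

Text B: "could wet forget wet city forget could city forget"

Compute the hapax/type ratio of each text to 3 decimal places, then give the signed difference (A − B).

0.000

A: hapax=0, V=3, ratio=0.000
B: hapax=0, V=4, ratio=0.000
Difference = 0.000 − 0.000 = 0.000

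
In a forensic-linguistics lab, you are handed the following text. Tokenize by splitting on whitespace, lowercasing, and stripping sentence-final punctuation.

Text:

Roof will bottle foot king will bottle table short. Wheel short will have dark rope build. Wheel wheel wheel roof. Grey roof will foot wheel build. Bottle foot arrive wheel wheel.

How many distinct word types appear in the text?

Distinct types: {arrive, bottle, build, dark, foot, grey, have, king, roof, rope, short, table, wheel, will}
V = 14

14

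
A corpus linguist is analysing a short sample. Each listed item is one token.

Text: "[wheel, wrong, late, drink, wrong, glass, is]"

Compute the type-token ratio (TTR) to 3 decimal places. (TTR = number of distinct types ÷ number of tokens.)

N = 7 tokens, V = 6 types.
TTR = V / N = 6 / 7 = 0.857

0.857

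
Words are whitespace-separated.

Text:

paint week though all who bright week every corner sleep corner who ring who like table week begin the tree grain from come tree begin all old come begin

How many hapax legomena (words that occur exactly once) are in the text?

Frequencies: week:3, who:3, begin:3, all:2, corner:2, tree:2, come:2, paint:1, though:1, bright:1, every:1, sleep:1, ring:1, like:1, table:1, the:1, grain:1, from:1, old:1
Hapax (freq=1): bright, every, from, grain, like, old, paint, ring, sleep, table, the, though

12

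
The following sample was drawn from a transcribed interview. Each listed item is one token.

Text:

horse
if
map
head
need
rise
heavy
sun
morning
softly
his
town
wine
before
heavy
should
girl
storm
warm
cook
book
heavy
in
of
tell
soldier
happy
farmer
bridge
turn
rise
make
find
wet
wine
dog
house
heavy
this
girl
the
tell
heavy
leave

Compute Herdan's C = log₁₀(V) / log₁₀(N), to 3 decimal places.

N = 44, V = 36.
log₁₀(V) = 1.556303, log₁₀(N) = 1.643453
C = 1.556303 / 1.643453 = 0.947

0.947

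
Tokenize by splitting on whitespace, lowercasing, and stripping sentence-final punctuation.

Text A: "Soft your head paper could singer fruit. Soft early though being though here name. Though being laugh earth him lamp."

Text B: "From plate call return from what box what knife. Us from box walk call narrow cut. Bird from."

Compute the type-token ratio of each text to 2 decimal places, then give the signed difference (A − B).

TTR(A) = 16/20 = 0.80
TTR(B) = 12/18 = 0.67
Difference = 0.80 − 0.67 = 0.13

0.13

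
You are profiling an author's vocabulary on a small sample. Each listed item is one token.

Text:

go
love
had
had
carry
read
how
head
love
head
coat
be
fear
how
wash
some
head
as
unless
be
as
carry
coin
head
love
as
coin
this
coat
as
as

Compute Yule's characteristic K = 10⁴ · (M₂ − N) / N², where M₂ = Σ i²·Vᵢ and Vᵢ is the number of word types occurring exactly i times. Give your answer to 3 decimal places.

Frequencies: as:5, head:4, love:3, had:2, carry:2, how:2, coat:2, be:2, coin:2, go:1, read:1, fear:1, wash:1, some:1, unless:1, this:1
N = 31. Frequency spectrum: V_1=7, V_2=6, V_3=1, V_4=1, V_5=1
M₂ = 1²·7 + 2²·6 + 3²·1 + 4²·1 + 5²·1 = 81
K = 10000 × (81 − 31) / 31² = 520.291

520.291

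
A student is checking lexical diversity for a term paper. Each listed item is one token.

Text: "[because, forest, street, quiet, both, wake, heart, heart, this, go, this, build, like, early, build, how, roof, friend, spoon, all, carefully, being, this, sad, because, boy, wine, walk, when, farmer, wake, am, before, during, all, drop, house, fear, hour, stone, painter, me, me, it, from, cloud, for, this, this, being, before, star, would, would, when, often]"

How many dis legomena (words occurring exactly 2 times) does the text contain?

Frequencies: this:5, because:2, wake:2, heart:2, build:2, all:2, being:2, when:2, before:2, me:2, would:2, forest:1, street:1, quiet:1, both:1, go:1, like:1, early:1, how:1, roof:1, … (22 more, each freq 1)
Words with frequency 2: all, because, before, being, build, heart, me, wake, when, would

10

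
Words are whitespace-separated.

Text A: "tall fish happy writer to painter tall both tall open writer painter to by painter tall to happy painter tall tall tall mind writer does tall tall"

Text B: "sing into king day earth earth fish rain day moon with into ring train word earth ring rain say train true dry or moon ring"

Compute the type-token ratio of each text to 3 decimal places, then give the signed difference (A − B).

-0.233

TTR(A) = 11/27 = 0.407
TTR(B) = 16/25 = 0.640
Difference = 0.407 − 0.640 = -0.233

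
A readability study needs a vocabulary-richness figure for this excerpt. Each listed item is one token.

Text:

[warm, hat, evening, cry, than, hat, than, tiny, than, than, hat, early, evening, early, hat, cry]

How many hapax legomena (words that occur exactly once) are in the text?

Frequencies: hat:4, than:4, evening:2, cry:2, early:2, warm:1, tiny:1
Hapax (freq=1): tiny, warm

2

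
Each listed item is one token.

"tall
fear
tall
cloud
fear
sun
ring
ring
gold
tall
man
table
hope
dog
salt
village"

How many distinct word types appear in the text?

12

Distinct types: {cloud, dog, fear, gold, hope, man, ring, salt, sun, table, tall, village}
V = 12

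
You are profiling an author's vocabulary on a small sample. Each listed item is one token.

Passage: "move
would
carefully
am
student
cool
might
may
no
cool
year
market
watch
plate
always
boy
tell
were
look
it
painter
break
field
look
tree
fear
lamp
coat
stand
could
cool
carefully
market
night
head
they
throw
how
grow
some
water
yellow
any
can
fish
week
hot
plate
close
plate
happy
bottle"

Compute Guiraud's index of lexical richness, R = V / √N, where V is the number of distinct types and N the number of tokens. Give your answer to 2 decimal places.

6.24

N = 52, V = 45.
√N = 7.211103
R = 45 / 7.211103 = 6.24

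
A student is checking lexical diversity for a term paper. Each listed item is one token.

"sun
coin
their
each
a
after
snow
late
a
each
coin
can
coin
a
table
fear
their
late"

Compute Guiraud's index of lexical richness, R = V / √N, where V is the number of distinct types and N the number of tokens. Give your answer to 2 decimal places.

2.59

N = 18, V = 11.
√N = 4.242641
R = 11 / 4.242641 = 2.59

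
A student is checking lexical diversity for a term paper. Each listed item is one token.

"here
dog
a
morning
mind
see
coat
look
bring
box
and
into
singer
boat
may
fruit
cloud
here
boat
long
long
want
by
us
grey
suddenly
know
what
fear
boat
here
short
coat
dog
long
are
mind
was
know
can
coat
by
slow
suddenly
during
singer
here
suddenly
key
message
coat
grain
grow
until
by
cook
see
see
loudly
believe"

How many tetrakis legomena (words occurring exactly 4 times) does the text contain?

Frequencies: here:4, coat:4, see:3, boat:3, long:3, by:3, suddenly:3, dog:2, mind:2, singer:2, know:2, a:1, morning:1, look:1, bring:1, box:1, and:1, into:1, may:1, fruit:1, … (20 more, each freq 1)
Words with frequency 4: coat, here

2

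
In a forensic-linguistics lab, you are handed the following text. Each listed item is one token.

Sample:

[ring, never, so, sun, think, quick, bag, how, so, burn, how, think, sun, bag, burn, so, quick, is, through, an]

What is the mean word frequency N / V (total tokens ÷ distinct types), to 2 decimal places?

1.67

N = 20 tokens, V = 12 types.
Mean frequency = N / V = 20 / 12 = 1.67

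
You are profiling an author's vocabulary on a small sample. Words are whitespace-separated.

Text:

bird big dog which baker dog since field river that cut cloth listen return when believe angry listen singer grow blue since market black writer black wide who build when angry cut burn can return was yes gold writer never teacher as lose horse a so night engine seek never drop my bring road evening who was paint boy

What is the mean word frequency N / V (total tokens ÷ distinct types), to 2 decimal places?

1.26

N = 59 tokens, V = 47 types.
Mean frequency = N / V = 59 / 47 = 1.26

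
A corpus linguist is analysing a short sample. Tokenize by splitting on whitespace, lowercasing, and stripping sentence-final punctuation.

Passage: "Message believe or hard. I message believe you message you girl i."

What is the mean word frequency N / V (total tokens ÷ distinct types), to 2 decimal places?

N = 12 tokens, V = 7 types.
Mean frequency = N / V = 12 / 7 = 1.71

1.71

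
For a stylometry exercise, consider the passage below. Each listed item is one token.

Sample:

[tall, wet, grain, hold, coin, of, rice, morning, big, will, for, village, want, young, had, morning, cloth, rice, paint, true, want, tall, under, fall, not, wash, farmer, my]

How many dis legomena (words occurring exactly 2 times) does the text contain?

4

Frequencies: tall:2, rice:2, morning:2, want:2, wet:1, grain:1, hold:1, coin:1, of:1, big:1, will:1, for:1, village:1, young:1, had:1, cloth:1, paint:1, true:1, under:1, fall:1, … (4 more, each freq 1)
Words with frequency 2: morning, rice, tall, want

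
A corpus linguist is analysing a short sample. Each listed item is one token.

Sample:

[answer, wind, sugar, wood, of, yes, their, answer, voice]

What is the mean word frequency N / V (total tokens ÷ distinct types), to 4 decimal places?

N = 9 tokens, V = 8 types.
Mean frequency = N / V = 9 / 8 = 1.1250

1.1250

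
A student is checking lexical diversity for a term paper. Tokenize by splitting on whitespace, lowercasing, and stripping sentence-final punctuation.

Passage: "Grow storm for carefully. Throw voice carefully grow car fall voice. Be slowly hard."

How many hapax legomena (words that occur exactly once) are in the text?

Frequencies: grow:2, carefully:2, voice:2, storm:1, for:1, throw:1, car:1, fall:1, be:1, slowly:1, hard:1
Hapax (freq=1): be, car, fall, for, hard, slowly, storm, throw

8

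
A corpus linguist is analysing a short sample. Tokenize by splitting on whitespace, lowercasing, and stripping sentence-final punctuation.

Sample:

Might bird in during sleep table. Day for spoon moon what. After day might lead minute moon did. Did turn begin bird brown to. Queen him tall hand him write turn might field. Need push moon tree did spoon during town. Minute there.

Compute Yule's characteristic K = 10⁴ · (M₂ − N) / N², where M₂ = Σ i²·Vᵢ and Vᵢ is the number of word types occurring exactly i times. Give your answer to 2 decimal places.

173.07

Frequencies: might:3, moon:3, did:3, bird:2, during:2, day:2, spoon:2, minute:2, turn:2, him:2, in:1, sleep:1, table:1, for:1, what:1, after:1, lead:1, begin:1, brown:1, to:1, … (10 more, each freq 1)
N = 43. Frequency spectrum: V_1=20, V_2=7, V_3=3
M₂ = 1²·20 + 2²·7 + 3²·3 = 75
K = 10000 × (75 − 43) / 43² = 173.07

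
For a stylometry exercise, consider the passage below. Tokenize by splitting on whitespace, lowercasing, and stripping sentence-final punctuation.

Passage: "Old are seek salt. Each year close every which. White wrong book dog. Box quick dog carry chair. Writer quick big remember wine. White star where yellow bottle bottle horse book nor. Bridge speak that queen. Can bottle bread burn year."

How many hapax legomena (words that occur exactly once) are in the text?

Frequencies: bottle:3, year:2, white:2, book:2, dog:2, quick:2, old:1, are:1, seek:1, salt:1, each:1, close:1, every:1, which:1, wrong:1, box:1, carry:1, chair:1, writer:1, big:1, … (14 more, each freq 1)
Hapax (freq=1): are, big, box, bread, bridge, burn, can, carry, chair, close, each, every, horse, nor, old, queen, remember, salt, seek, speak, star, that, where, which, wine, writer, wrong, yellow

28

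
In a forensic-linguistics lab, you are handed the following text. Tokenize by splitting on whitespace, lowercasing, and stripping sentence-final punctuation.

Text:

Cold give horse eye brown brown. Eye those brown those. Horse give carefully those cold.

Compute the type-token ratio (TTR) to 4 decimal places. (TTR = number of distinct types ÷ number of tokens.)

N = 15 tokens, V = 7 types.
TTR = V / N = 7 / 15 = 0.4667

0.4667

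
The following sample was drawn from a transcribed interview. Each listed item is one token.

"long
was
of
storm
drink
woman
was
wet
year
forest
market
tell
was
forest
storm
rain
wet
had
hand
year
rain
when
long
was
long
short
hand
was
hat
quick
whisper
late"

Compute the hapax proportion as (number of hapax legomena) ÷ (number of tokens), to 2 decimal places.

Frequencies: was:5, long:3, storm:2, wet:2, year:2, forest:2, rain:2, hand:2, of:1, drink:1, woman:1, market:1, tell:1, had:1, when:1, short:1, hat:1, quick:1, whisper:1, late:1
Hapax count = 12; token count = 32.
Ratio = 12 / 32 = 0.38

0.38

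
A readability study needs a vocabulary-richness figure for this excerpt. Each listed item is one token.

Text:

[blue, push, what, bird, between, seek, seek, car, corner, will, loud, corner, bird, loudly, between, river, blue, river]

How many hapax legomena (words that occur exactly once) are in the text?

Frequencies: blue:2, bird:2, between:2, seek:2, corner:2, river:2, push:1, what:1, car:1, will:1, loud:1, loudly:1
Hapax (freq=1): car, loud, loudly, push, what, will

6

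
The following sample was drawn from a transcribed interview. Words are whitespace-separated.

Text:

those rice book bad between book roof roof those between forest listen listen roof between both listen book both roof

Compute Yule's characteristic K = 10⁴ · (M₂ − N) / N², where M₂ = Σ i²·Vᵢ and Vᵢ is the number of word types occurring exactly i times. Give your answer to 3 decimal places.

Frequencies: roof:4, book:3, between:3, listen:3, those:2, both:2, rice:1, bad:1, forest:1
N = 20. Frequency spectrum: V_1=3, V_2=2, V_3=3, V_4=1
M₂ = 1²·3 + 2²·2 + 3²·3 + 4²·1 = 54
K = 10000 × (54 − 20) / 20² = 850.000

850.000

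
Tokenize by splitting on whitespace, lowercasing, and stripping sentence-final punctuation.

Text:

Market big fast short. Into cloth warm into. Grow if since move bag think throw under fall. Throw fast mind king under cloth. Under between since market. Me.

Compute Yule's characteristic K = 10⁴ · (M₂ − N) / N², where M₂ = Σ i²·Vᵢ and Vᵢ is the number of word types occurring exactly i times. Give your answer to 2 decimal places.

Frequencies: under:3, market:2, fast:2, into:2, cloth:2, since:2, throw:2, big:1, short:1, warm:1, grow:1, if:1, move:1, bag:1, think:1, fall:1, mind:1, king:1, between:1, me:1
N = 28. Frequency spectrum: V_1=13, V_2=6, V_3=1
M₂ = 1²·13 + 2²·6 + 3²·1 = 46
K = 10000 × (46 − 28) / 28² = 229.59

229.59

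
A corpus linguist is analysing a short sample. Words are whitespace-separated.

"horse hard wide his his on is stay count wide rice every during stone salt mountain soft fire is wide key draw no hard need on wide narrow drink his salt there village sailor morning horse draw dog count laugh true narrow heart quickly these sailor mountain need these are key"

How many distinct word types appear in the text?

33

Distinct types: {are, count, dog, draw, drink, during, every, fire, hard, heart, his, horse, is, key, laugh, morning, mountain, narrow, need, no, on, quickly, rice, sailor, salt, soft, stay, stone, there, these, true, village, wide}
V = 33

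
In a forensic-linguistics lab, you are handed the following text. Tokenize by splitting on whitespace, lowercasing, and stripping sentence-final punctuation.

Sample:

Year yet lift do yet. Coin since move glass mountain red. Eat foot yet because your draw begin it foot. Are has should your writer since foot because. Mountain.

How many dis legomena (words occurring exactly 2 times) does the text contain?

4

Frequencies: yet:3, foot:3, since:2, mountain:2, because:2, your:2, year:1, lift:1, do:1, coin:1, move:1, glass:1, red:1, eat:1, draw:1, begin:1, it:1, are:1, has:1, should:1, … (1 more, each freq 1)
Words with frequency 2: because, mountain, since, your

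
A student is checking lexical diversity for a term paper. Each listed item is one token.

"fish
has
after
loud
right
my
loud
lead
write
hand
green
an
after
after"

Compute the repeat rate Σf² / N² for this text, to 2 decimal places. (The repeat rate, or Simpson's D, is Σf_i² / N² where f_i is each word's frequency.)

0.11

Frequencies: after:3, loud:2, fish:1, has:1, right:1, my:1, lead:1, write:1, hand:1, green:1, an:1
Σf² = 22; N² = 196
Repeat rate = 22 / 196 = 0.11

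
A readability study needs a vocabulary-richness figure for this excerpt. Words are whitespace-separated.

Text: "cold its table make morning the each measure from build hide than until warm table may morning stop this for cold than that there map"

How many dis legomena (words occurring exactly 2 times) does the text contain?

Frequencies: cold:2, table:2, morning:2, than:2, its:1, make:1, the:1, each:1, measure:1, from:1, build:1, hide:1, until:1, warm:1, may:1, stop:1, this:1, for:1, that:1, there:1, … (1 more, each freq 1)
Words with frequency 2: cold, morning, table, than

4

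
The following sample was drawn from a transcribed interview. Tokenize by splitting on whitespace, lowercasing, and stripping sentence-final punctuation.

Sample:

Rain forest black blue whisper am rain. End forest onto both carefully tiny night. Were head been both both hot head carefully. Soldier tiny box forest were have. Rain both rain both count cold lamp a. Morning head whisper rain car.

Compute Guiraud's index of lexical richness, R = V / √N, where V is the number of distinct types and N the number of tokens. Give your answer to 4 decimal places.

3.9043

N = 41, V = 25.
√N = 6.403124
R = 25 / 6.403124 = 3.9043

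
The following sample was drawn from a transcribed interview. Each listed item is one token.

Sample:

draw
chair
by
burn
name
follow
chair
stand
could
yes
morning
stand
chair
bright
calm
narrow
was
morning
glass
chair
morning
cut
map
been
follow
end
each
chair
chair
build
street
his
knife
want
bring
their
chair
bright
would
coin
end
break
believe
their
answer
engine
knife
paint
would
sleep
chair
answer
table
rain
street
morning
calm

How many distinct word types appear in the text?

37

Distinct types: {answer, been, believe, break, bright, bring, build, burn, by, calm, chair, coin, could, cut, draw, each, end, engine, follow, glass, his, knife, map, morning, name, narrow, paint, rain, sleep, stand, street, table, their, want, was, would, yes}
V = 37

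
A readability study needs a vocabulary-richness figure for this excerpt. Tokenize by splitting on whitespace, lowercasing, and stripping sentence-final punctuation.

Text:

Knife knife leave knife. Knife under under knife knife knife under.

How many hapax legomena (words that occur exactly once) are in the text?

1

Frequencies: knife:7, under:3, leave:1
Hapax (freq=1): leave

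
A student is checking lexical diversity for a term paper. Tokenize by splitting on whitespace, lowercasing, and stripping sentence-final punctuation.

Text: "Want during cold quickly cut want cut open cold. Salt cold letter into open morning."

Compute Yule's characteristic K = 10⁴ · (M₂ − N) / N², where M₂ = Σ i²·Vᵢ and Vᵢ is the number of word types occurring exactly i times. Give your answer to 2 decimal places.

Frequencies: cold:3, want:2, cut:2, open:2, during:1, quickly:1, salt:1, letter:1, into:1, morning:1
N = 15. Frequency spectrum: V_1=6, V_2=3, V_3=1
M₂ = 1²·6 + 2²·3 + 3²·1 = 27
K = 10000 × (27 − 15) / 15² = 533.33

533.33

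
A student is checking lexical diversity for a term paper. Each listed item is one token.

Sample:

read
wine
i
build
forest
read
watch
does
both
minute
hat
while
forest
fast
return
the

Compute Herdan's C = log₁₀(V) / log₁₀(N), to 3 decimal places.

0.952

N = 16, V = 14.
log₁₀(V) = 1.146128, log₁₀(N) = 1.204120
C = 1.146128 / 1.204120 = 0.952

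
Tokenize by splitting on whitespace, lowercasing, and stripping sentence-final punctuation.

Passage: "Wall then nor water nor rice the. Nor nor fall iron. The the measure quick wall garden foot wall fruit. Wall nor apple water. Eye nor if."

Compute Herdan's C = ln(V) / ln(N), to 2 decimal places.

0.84

N = 27, V = 16.
ln(V) = 2.772589, ln(N) = 3.295837
C = 2.772589 / 3.295837 = 0.84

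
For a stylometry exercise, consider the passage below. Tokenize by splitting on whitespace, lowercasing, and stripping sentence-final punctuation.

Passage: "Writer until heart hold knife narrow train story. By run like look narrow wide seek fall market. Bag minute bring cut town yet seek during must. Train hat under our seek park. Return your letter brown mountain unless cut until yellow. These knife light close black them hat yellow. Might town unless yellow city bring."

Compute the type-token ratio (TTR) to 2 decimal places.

N = 55 tokens, V = 42 types.
TTR = V / N = 42 / 55 = 0.76

0.76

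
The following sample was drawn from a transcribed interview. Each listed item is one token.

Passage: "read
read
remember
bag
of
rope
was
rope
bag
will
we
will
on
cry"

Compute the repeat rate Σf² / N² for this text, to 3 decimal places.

0.112

Frequencies: read:2, bag:2, rope:2, will:2, remember:1, of:1, was:1, we:1, on:1, cry:1
Σf² = 22; N² = 196
Repeat rate = 22 / 196 = 0.112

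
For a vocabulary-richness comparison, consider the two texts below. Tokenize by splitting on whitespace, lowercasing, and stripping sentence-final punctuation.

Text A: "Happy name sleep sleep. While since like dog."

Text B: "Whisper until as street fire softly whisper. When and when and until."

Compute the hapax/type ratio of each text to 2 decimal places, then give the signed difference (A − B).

0.36

A: hapax=6, V=7, ratio=0.86
B: hapax=4, V=8, ratio=0.50
Difference = 0.86 − 0.50 = 0.36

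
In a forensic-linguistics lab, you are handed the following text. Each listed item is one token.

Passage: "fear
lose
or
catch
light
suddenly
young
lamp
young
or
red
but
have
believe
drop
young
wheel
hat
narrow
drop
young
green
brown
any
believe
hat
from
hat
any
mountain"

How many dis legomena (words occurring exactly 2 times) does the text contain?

Frequencies: young:4, hat:3, or:2, believe:2, drop:2, any:2, fear:1, lose:1, catch:1, light:1, suddenly:1, lamp:1, red:1, but:1, have:1, wheel:1, narrow:1, green:1, brown:1, from:1, … (1 more, each freq 1)
Words with frequency 2: any, believe, drop, or

4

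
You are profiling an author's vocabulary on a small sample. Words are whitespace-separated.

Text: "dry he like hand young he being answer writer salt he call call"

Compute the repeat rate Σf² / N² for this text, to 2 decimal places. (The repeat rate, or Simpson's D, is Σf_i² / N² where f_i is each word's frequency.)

Frequencies: he:3, call:2, dry:1, like:1, hand:1, young:1, being:1, answer:1, writer:1, salt:1
Σf² = 21; N² = 169
Repeat rate = 21 / 169 = 0.12

0.12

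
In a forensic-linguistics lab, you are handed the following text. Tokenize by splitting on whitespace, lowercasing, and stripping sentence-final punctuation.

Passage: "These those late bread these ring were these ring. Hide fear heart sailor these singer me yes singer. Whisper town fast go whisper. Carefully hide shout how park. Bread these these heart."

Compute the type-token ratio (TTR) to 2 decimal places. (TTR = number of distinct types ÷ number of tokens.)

0.66

N = 32 tokens, V = 21 types.
TTR = V / N = 21 / 32 = 0.66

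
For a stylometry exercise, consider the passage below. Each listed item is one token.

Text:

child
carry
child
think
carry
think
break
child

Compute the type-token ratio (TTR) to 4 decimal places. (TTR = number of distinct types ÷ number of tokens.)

0.5000

N = 8 tokens, V = 4 types.
TTR = V / N = 4 / 8 = 0.5000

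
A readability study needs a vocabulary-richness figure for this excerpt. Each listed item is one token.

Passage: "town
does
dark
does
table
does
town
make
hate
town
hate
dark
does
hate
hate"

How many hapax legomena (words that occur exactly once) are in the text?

Frequencies: does:4, hate:4, town:3, dark:2, table:1, make:1
Hapax (freq=1): make, table

2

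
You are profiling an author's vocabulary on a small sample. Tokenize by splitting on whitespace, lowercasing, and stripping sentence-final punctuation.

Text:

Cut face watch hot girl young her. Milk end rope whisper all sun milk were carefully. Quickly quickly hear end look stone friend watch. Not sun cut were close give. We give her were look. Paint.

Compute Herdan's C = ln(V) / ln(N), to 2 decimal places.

N = 36, V = 25.
ln(V) = 3.218876, ln(N) = 3.583519
C = 3.218876 / 3.583519 = 0.90

0.90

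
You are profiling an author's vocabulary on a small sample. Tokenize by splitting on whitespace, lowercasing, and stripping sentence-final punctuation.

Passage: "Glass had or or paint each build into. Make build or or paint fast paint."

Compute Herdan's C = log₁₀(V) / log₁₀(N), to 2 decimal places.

N = 15, V = 9.
log₁₀(V) = 0.954243, log₁₀(N) = 1.176091
C = 0.954243 / 1.176091 = 0.81

0.81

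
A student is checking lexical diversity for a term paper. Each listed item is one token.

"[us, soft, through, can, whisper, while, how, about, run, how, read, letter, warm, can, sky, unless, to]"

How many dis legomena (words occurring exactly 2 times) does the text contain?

Frequencies: can:2, how:2, us:1, soft:1, through:1, whisper:1, while:1, about:1, run:1, read:1, letter:1, warm:1, sky:1, unless:1, to:1
Words with frequency 2: can, how

2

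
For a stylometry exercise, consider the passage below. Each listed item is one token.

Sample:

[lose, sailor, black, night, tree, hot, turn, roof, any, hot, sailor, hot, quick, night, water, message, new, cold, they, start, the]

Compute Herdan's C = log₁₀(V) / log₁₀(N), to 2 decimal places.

0.93

N = 21, V = 17.
log₁₀(V) = 1.230449, log₁₀(N) = 1.322219
C = 1.230449 / 1.322219 = 0.93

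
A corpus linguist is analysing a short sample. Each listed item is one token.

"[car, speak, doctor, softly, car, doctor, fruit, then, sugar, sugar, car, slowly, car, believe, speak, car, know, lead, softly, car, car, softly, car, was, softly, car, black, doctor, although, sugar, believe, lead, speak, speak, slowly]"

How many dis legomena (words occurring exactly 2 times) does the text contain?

3

Frequencies: car:9, speak:4, softly:4, doctor:3, sugar:3, slowly:2, believe:2, lead:2, fruit:1, then:1, know:1, was:1, black:1, although:1
Words with frequency 2: believe, lead, slowly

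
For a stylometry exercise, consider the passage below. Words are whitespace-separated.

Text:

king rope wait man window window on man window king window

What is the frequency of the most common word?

4

Frequencies: window:4, king:2, man:2, rope:1, wait:1, on:1
Most common: 'window' with frequency 4.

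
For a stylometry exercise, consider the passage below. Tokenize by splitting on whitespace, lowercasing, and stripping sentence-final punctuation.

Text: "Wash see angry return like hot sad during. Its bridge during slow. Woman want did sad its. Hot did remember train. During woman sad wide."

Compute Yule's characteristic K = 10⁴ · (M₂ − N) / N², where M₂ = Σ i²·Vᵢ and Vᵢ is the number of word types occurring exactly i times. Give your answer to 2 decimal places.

320.00

Frequencies: sad:3, during:3, hot:2, its:2, woman:2, did:2, wash:1, see:1, angry:1, return:1, like:1, bridge:1, slow:1, want:1, remember:1, train:1, wide:1
N = 25. Frequency spectrum: V_1=11, V_2=4, V_3=2
M₂ = 1²·11 + 2²·4 + 3²·2 = 45
K = 10000 × (45 − 25) / 25² = 320.00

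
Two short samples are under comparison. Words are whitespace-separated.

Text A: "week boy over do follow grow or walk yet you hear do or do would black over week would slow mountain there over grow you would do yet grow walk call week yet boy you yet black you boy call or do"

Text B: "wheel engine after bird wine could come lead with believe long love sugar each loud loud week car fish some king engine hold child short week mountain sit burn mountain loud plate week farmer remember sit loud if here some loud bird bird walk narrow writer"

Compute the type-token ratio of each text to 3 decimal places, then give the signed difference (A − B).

-0.334

TTR(A) = 17/42 = 0.405
TTR(B) = 34/46 = 0.739
Difference = 0.405 − 0.739 = -0.334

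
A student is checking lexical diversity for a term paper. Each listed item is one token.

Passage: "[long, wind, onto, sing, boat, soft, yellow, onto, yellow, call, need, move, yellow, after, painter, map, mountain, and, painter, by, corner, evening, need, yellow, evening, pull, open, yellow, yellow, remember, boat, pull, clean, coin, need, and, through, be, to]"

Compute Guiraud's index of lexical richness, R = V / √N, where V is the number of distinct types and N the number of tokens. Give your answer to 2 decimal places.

4.16

N = 39, V = 26.
√N = 6.244998
R = 26 / 6.244998 = 4.16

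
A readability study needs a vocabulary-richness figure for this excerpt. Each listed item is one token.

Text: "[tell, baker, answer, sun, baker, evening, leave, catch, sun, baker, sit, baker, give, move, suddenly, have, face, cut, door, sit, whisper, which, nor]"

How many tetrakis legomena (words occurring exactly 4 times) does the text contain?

Frequencies: baker:4, sun:2, sit:2, tell:1, answer:1, evening:1, leave:1, catch:1, give:1, move:1, suddenly:1, have:1, face:1, cut:1, door:1, whisper:1, which:1, nor:1
Words with frequency 4: baker

1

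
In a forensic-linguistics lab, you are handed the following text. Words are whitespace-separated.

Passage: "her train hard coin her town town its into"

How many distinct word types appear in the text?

7

Distinct types: {coin, hard, her, into, its, town, train}
V = 7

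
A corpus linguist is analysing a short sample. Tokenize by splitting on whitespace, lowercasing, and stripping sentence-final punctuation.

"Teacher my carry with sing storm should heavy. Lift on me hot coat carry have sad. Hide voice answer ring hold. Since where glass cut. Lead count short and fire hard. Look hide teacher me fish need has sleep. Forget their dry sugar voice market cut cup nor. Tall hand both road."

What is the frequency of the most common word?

2

Frequencies: teacher:2, carry:2, me:2, hide:2, voice:2, cut:2, my:1, with:1, sing:1, storm:1, should:1, heavy:1, lift:1, on:1, hot:1, coat:1, have:1, sad:1, answer:1, ring:1, … (26 more, each freq 1)
Most common: 'teacher' with frequency 2.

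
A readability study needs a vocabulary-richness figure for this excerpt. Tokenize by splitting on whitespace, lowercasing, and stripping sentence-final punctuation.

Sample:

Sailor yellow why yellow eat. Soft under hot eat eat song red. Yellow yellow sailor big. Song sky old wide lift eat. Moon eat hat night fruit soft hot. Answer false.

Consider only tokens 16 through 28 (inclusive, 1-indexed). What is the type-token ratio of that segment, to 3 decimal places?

0.923

Segment tokens 16–28: big, song, sky, old, wide, lift, eat, moon, eat, hat, night, fruit, soft
Segment N = 13, segment V = 12.
TTR = 12 / 13 = 0.923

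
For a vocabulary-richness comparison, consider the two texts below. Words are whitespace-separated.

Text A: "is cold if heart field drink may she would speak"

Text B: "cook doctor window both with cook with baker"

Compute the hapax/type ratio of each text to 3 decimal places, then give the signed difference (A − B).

0.333

A: hapax=10, V=10, ratio=1.000
B: hapax=4, V=6, ratio=0.667
Difference = 1.000 − 0.667 = 0.333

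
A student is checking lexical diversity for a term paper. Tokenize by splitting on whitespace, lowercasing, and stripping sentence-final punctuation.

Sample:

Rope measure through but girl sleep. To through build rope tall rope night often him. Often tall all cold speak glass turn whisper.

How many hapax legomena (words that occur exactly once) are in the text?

Frequencies: rope:3, through:2, tall:2, often:2, measure:1, but:1, girl:1, sleep:1, to:1, build:1, night:1, him:1, all:1, cold:1, speak:1, glass:1, turn:1, whisper:1
Hapax (freq=1): all, build, but, cold, girl, glass, him, measure, night, sleep, speak, to, turn, whisper

14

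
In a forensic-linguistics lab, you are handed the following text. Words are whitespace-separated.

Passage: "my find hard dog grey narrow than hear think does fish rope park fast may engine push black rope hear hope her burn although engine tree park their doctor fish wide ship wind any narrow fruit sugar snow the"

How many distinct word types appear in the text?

Distinct types: {although, any, black, burn, doctor, does, dog, engine, fast, find, fish, fruit, grey, hard, hear, her, hope, may, my, narrow, park, push, rope, ship, snow, sugar, than, the, their, think, tree, wide, wind}
V = 33

33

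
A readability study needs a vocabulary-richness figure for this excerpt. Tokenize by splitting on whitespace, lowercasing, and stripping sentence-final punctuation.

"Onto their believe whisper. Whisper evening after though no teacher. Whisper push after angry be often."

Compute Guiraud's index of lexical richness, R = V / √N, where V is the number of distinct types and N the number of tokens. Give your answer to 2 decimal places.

3.25

N = 16, V = 13.
√N = 4.000000
R = 13 / 4.000000 = 3.25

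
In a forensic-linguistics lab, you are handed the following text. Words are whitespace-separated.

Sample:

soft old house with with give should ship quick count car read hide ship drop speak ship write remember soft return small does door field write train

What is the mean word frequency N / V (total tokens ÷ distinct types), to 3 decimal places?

N = 27 tokens, V = 22 types.
Mean frequency = N / V = 27 / 22 = 1.227

1.227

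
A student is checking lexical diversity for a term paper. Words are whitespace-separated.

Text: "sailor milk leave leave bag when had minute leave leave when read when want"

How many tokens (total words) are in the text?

Tokens: sailor, milk, leave, leave, bag, when, had, minute, leave, leave, when, read, when, want
N = 14

14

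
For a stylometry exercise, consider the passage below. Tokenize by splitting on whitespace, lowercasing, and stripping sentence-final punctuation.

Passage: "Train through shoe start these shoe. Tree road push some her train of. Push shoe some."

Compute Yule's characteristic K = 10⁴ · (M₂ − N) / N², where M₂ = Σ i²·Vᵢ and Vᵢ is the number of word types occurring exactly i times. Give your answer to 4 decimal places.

Frequencies: shoe:3, train:2, push:2, some:2, through:1, start:1, these:1, tree:1, road:1, her:1, of:1
N = 16. Frequency spectrum: V_1=7, V_2=3, V_3=1
M₂ = 1²·7 + 2²·3 + 3²·1 = 28
K = 10000 × (28 − 16) / 16² = 468.7500

468.7500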